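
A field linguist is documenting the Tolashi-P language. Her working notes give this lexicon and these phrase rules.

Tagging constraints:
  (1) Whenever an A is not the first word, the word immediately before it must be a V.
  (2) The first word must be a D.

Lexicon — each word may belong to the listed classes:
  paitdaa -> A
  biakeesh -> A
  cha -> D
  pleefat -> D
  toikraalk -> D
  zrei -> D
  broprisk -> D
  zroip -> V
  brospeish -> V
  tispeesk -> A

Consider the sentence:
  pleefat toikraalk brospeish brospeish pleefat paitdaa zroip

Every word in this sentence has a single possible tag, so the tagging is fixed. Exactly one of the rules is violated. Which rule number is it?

Fixed tagging: D D V V D A V.
Applying the rules: R1 fail, R2 pass.
Only rule 1 fails.

1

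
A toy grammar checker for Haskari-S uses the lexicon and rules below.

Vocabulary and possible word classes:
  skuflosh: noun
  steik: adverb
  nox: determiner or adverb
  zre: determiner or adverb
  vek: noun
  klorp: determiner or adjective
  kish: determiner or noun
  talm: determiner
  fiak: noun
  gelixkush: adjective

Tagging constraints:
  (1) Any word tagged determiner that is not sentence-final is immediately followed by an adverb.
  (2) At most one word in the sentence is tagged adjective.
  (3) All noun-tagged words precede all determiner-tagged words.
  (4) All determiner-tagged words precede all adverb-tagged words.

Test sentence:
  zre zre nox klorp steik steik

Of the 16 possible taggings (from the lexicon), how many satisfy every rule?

Candidates per position — 1:zre {determiner,adverb}; 2:zre {determiner,adverb}; 3:nox {determiner,adverb}; 4:klorp {determiner,adjective}; 5:steik {adverb}; 6:steik {adverb}.
There are 16 candidate sequences in total.
The sequences that satisfy every rule: determiner adverb adverb adjective adverb adverb; adverb adverb adverb adjective adverb adverb.
Count = 2.

2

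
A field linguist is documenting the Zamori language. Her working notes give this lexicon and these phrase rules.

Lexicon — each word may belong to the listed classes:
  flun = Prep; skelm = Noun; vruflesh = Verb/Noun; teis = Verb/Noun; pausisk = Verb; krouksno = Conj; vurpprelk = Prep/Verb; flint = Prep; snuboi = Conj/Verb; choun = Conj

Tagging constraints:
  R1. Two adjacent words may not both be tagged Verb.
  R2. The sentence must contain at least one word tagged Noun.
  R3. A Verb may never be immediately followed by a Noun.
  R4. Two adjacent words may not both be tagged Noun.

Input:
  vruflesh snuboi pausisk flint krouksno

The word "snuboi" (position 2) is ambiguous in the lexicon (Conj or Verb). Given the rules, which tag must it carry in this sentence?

Candidates per position — 1:vruflesh {Verb,Noun}; 2:snuboi {Conj,Verb}; 3:pausisk {Verb}; 4:flint {Prep}; 5:krouksno {Conj}.
Position 1: tagging it Verb would leave rule 2 unsatisfiable, so it must be Noun.
Position 2: tagging it Verb would leave rule 1 unsatisfiable, so it must be Conj.
So the tagging must be: Noun Conj Verb Prep Conj.
Rule-by-rule: rule 1 ✓; rule 2 ✓; rule 3 ✓; rule 4 ✓.

Conj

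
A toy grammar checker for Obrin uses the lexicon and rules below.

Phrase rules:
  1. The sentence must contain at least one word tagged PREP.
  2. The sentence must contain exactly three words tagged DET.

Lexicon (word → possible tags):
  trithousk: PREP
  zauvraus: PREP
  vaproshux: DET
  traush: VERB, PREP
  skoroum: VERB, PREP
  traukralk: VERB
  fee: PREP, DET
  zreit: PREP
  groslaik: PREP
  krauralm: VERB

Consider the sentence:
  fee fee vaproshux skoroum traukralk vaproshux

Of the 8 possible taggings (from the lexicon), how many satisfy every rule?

4

Candidates per position — 1:fee {PREP,DET}; 2:fee {PREP,DET}; 3:vaproshux {DET}; 4:skoroum {VERB,PREP}; 5:traukralk {VERB}; 6:vaproshux {DET}.
There are 8 candidate sequences in total.
The sequences that satisfy every rule: PREP DET DET VERB VERB DET; PREP DET DET PREP VERB DET; DET PREP DET VERB VERB DET; DET PREP DET PREP VERB DET.
Count = 4.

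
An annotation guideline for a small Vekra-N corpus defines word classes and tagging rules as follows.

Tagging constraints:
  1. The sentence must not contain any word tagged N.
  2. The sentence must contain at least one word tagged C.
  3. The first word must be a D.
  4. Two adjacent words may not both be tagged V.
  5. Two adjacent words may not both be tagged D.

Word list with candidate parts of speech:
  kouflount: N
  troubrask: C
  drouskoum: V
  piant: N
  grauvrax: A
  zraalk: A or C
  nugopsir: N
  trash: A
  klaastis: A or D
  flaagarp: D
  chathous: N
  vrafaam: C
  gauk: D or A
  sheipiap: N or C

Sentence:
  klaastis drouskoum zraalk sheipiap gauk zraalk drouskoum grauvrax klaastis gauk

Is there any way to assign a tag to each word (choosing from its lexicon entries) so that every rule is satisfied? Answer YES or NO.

Candidates per position — 1:klaastis {A,D}; 2:drouskoum {V}; 3:zraalk {A,C}; 4:sheipiap {N,C}; 5:gauk {D,A}; 6:zraalk {A,C}; 7:drouskoum {V}; 8:grauvrax {A}; 9:klaastis {A,D}; 10:gauk {D,A}.
One satisfying assignment: D V A C A C V A A A.
Rule-by-rule: rule 1 satisfied; rule 2 satisfied; rule 3 satisfied; rule 4 satisfied; rule 5 satisfied.

YES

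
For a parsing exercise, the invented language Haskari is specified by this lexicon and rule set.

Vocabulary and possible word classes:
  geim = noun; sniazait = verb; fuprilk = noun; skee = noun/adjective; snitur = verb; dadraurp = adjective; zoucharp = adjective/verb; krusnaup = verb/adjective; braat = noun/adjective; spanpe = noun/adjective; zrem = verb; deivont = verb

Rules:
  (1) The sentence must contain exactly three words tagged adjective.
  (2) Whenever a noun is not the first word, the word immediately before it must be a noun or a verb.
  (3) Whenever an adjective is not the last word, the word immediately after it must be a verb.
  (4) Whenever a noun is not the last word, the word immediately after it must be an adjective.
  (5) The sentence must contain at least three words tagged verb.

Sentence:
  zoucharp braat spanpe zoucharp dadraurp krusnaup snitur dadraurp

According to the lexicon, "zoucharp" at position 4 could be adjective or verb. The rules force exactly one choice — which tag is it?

Candidates per position — 1:zoucharp {adjective,verb}; 2:braat {noun,adjective}; 3:spanpe {noun,adjective}; 4:zoucharp {adjective,verb}; 5:dadraurp {adjective}; 6:krusnaup {verb,adjective}; 7:snitur {verb}; 8:dadraurp {adjective}.
Word 1 cannot be adjective — rule 3 would then fail for every completion. It is verb.
Word 2 cannot be adjective — rule 3 would then fail for every completion. It is noun.
Word 3 cannot be noun — rule 4 would then fail for every completion. It is adjective.
Word 4 cannot be adjective — rule 1 would then fail for every completion. It is verb.
Word 6 cannot be adjective — rule 1 would then fail for every completion. It is verb.
The only consistent sequence is: verb noun adjective verb adjective verb verb adjective.
Check: rule 1 ok; rule 2 ok; rule 3 ok; rule 4 ok; rule 5 ok.

verb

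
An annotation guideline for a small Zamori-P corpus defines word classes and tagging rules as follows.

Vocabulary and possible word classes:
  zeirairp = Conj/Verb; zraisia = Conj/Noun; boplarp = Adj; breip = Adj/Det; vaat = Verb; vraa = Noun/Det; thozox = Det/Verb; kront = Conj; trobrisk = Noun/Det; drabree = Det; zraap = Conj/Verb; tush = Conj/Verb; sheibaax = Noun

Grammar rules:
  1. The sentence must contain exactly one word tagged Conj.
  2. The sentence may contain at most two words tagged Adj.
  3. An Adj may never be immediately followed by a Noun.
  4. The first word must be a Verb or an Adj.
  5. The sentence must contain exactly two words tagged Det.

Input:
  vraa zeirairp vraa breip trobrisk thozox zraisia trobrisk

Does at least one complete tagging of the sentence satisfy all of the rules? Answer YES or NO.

NO

Candidates per position — 1:vraa {Noun,Det}; 2:zeirairp {Conj,Verb}; 3:vraa {Noun,Det}; 4:breip {Adj,Det}; 5:trobrisk {Noun,Det}; 6:thozox {Det,Verb}; 7:zraisia {Conj,Noun}; 8:trobrisk {Noun,Det}.
Rule 4 cannot be satisfied by any choice of tags from the lexicon.
So there is no consistent tagging.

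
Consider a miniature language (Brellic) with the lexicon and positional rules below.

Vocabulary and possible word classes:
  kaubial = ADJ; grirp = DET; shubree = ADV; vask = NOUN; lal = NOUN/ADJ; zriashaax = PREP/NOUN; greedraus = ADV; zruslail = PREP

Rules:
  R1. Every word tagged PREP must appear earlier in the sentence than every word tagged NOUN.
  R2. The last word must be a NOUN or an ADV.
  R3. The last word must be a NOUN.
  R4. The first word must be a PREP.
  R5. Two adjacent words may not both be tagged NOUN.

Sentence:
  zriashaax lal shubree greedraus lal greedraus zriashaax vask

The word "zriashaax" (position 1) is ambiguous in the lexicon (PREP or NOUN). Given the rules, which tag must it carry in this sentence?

Candidates per position — 1:zriashaax {PREP,NOUN}; 2:lal {NOUN,ADJ}; 3:shubree {ADV}; 4:greedraus {ADV}; 5:lal {NOUN,ADJ}; 6:greedraus {ADV}; 7:zriashaax {PREP,NOUN}; 8:vask {NOUN}.
Position 1: NOUN is ruled out by rule 4; that leaves PREP.
Position 7: NOUN is ruled out by rule 5; that leaves PREP.
Position 2: NOUN is ruled out by rule 1; that leaves ADJ.
Position 5: NOUN is ruled out by rule 1; that leaves ADJ.
The only consistent sequence is: PREP ADJ ADV ADV ADJ ADV PREP NOUN.
Check: rule 1 ok; rule 2 ok; rule 3 ok; rule 4 ok; rule 5 ok.

PREP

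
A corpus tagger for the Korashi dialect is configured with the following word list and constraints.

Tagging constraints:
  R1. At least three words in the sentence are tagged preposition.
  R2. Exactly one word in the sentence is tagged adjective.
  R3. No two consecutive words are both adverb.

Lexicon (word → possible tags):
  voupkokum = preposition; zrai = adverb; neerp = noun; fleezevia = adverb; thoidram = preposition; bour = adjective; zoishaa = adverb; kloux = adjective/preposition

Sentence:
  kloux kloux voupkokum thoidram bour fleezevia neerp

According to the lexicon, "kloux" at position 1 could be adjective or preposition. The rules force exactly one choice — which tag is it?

preposition

Candidates per position — 1:kloux {adjective,preposition}; 2:kloux {adjective,preposition}; 3:voupkokum {preposition}; 4:thoidram {preposition}; 5:bour {adjective}; 6:fleezevia {adverb}; 7:neerp {noun}.
If word 1 were adjective, no tagging could satisfy rule 2; so word 1 is preposition.
If word 2 were adjective, no tagging could satisfy rule 2; so word 2 is preposition.
So the tagging must be: preposition preposition preposition preposition adjective adverb noun.
Rule-by-rule: rule 1 ok; rule 2 ok; rule 3 ok.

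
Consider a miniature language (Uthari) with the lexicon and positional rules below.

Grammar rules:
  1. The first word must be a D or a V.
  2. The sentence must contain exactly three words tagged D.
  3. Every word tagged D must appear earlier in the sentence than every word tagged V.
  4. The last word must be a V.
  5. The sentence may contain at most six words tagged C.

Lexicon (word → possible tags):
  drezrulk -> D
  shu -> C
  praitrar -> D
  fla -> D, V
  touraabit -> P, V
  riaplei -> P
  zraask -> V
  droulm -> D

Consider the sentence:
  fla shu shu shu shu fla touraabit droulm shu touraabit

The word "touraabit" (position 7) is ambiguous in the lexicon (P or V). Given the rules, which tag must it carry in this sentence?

Candidates per position — 1:fla {D,V}; 2:shu {C}; 3:shu {C}; 4:shu {C}; 5:shu {C}; 6:fla {D,V}; 7:touraabit {P,V}; 8:droulm {D}; 9:shu {C}; 10:touraabit {P,V}.
Word 1 cannot be V — rule 2 would then fail for every completion. It is D.
Word 6 cannot be V — rule 2 would then fail for every completion. It is D.
Word 7 cannot be V — rule 3 would then fail for every completion. It is P.
Word 10 cannot be P — rule 4 would then fail for every completion. It is V.
So the tagging must be: D C C C C D P D C V.
Checking: rule 1 satisfied; rule 2 satisfied; rule 3 satisfied; rule 4 satisfied; rule 5 satisfied.

P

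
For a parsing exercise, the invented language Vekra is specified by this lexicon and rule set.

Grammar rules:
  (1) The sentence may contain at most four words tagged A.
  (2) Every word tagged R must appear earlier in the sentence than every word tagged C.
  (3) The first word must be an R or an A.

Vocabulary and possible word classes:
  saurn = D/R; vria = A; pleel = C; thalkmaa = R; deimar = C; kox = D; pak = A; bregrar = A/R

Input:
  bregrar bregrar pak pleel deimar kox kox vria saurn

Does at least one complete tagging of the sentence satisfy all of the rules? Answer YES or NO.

Candidates per position — 1:bregrar {A,R}; 2:bregrar {A,R}; 3:pak {A}; 4:pleel {C}; 5:deimar {C}; 6:kox {D}; 7:kox {D}; 8:vria {A}; 9:saurn {D,R}.
One satisfying assignment: A A A C C D D A D.
Check: rule 1 satisfied; rule 2 satisfied; rule 3 satisfied.

YES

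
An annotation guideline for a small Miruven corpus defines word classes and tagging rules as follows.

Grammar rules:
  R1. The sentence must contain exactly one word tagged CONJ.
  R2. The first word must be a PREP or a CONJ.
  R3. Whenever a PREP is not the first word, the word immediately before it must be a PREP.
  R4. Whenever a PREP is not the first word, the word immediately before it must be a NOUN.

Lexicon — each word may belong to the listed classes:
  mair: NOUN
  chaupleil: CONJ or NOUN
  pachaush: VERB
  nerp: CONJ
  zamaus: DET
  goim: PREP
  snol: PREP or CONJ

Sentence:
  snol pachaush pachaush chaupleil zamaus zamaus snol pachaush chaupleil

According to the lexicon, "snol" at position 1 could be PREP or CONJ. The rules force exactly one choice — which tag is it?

PREP

Candidates per position — 1:snol {PREP,CONJ}; 2:pachaush {VERB}; 3:pachaush {VERB}; 4:chaupleil {CONJ,NOUN}; 5:zamaus {DET}; 6:zamaus {DET}; 7:snol {PREP,CONJ}; 8:pachaush {VERB}; 9:chaupleil {CONJ,NOUN}.
Position 7: PREP is ruled out by rule 3; that leaves CONJ.
Position 9: CONJ is ruled out by rule 1; that leaves NOUN.
Position 1: CONJ is ruled out by rule 1; that leaves PREP.
Position 4: CONJ is ruled out by rule 1; that leaves NOUN.
The unique satisfying tagging is: PREP VERB VERB NOUN DET DET CONJ VERB NOUN.
Check: rule 1 satisfied; rule 2 satisfied; rule 3 satisfied; rule 4 satisfied.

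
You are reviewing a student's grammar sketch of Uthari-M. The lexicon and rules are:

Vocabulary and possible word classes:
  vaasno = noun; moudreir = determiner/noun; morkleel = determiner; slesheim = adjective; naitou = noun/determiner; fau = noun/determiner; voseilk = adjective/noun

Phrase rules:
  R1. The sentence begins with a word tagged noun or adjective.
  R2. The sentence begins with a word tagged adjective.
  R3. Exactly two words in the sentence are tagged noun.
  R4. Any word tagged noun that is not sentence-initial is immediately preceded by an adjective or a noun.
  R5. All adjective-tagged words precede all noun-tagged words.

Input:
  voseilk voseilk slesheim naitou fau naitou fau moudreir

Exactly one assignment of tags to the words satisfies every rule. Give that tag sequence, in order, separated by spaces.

Candidates per position — 1:voseilk {adjective,noun}; 2:voseilk {adjective,noun}; 3:slesheim {adjective}; 4:naitou {noun,determiner}; 5:fau {noun,determiner}; 6:naitou {noun,determiner}; 7:fau {noun,determiner}; 8:moudreir {determiner,noun}.
Position 1: noun is ruled out by rule 2; that leaves adjective.
Position 2: noun is ruled out by rule 5; that leaves adjective.
The remaining ambiguous positions (4, 5, 6, 7, 8) are resolved jointly — only one combination satisfies every rule.
The unique satisfying tagging is: adjective adjective adjective noun noun determiner determiner determiner.
Rule-by-rule: rule 1 ✓; rule 2 ✓; rule 3 ✓; rule 4 ✓; rule 5 ✓.

adjective adjective adjective noun noun determiner determiner determiner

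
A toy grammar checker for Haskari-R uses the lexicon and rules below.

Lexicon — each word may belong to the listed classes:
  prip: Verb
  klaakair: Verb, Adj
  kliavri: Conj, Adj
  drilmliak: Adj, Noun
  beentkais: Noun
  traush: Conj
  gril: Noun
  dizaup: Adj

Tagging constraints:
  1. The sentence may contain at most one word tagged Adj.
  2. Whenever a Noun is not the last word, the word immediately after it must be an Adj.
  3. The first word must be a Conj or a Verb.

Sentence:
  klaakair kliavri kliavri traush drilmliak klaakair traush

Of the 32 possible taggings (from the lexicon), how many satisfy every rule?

2

Candidates per position — 1:klaakair {Verb,Adj}; 2:kliavri {Conj,Adj}; 3:kliavri {Conj,Adj}; 4:traush {Conj}; 5:drilmliak {Adj,Noun}; 6:klaakair {Verb,Adj}; 7:traush {Conj}.
There are 32 candidate sequences in total.
The sequences that satisfy every rule: Verb Conj Conj Conj Adj Verb Conj; Verb Conj Conj Conj Noun Adj Conj.
Count = 2.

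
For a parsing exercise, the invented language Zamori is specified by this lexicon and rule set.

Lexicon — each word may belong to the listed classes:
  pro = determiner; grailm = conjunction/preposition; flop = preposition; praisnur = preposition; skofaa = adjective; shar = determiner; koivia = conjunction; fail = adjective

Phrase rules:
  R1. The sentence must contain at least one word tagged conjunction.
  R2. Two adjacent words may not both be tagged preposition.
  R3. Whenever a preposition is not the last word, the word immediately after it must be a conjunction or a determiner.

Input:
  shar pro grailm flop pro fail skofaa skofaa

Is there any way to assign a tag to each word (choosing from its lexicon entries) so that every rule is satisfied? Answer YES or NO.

YES

Candidates per position — 1:shar {determiner}; 2:pro {determiner}; 3:grailm {conjunction,preposition}; 4:flop {preposition}; 5:pro {determiner}; 6:fail {adjective}; 7:skofaa {adjective}; 8:skofaa {adjective}.
One satisfying assignment: determiner determiner conjunction preposition determiner adjective adjective adjective.
Rule-by-rule: rule 1 satisfied; rule 2 satisfied; rule 3 satisfied.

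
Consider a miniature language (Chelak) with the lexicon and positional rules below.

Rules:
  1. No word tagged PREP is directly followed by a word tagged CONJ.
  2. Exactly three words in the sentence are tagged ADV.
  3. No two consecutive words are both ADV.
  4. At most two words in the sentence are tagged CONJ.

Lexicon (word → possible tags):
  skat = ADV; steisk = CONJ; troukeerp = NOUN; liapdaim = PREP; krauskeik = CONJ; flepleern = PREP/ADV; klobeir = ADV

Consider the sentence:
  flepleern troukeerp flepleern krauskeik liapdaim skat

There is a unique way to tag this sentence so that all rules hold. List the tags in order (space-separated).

Candidates per position — 1:flepleern {PREP,ADV}; 2:troukeerp {NOUN}; 3:flepleern {PREP,ADV}; 4:krauskeik {CONJ}; 5:liapdaim {PREP}; 6:skat {ADV}.
At position 1, choosing PREP makes rule 2 impossible to satisfy; hence ADV.
At position 3, choosing PREP makes rule 1 impossible to satisfy; hence ADV.
The only consistent sequence is: ADV NOUN ADV CONJ PREP ADV.
Verifying each rule — rule 1 ok; rule 2 ok; rule 3 ok; rule 4 ok.

ADV NOUN ADV CONJ PREP ADV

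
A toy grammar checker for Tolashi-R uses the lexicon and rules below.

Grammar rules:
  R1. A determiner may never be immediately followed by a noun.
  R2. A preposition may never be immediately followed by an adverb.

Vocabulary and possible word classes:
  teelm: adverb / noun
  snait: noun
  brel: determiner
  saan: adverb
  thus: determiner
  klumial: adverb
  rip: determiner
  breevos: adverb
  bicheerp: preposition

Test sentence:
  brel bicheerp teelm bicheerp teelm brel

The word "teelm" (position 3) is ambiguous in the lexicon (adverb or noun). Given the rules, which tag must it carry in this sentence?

Candidates per position — 1:brel {determiner}; 2:bicheerp {preposition}; 3:teelm {adverb,noun}; 4:bicheerp {preposition}; 5:teelm {adverb,noun}; 6:brel {determiner}.
If word 3 were adverb, no tagging could satisfy rule 2; so word 3 is noun.
If word 5 were adverb, no tagging could satisfy rule 2; so word 5 is noun.
The only consistent sequence is: determiner preposition noun preposition noun determiner.
Verifying each rule — rule 1 satisfied; rule 2 satisfied.

noun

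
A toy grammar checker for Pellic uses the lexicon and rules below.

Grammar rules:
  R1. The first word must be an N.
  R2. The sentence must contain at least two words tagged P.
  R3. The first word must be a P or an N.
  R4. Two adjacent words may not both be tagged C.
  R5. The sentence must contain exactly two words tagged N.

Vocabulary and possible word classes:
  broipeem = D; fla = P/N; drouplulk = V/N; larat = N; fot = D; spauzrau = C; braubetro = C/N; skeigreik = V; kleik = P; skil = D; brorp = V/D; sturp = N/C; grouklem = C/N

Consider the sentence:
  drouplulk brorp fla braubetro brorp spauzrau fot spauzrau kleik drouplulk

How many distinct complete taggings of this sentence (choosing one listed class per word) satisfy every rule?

8

Candidates per position — 1:drouplulk {V,N}; 2:brorp {V,D}; 3:fla {P,N}; 4:braubetro {C,N}; 5:brorp {V,D}; 6:spauzrau {C}; 7:fot {D}; 8:spauzrau {C}; 9:kleik {P}; 10:drouplulk {V,N}.
There are 64 candidate sequences in total.
Checking each against the rules leaves 8 sequences.
Count = 8.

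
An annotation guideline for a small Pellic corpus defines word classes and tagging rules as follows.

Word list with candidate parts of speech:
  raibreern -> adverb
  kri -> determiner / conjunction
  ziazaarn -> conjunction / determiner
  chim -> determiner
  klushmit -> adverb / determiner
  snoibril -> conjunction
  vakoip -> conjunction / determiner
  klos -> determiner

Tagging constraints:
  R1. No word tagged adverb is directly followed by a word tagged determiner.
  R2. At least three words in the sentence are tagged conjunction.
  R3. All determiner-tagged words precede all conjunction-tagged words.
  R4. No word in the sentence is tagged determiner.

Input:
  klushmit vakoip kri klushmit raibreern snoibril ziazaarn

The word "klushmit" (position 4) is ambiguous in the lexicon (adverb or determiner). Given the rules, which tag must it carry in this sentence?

adverb

Candidates per position — 1:klushmit {adverb,determiner}; 2:vakoip {conjunction,determiner}; 3:kri {determiner,conjunction}; 4:klushmit {adverb,determiner}; 5:raibreern {adverb}; 6:snoibril {conjunction}; 7:ziazaarn {conjunction,determiner}.
If word 1 were determiner, no tagging could satisfy rule 4; so word 1 is adverb.
If word 2 were determiner, no tagging could satisfy rule 1; so word 2 is conjunction.
If word 3 were determiner, no tagging could satisfy rule 3; so word 3 is conjunction.
If word 4 were determiner, no tagging could satisfy rule 3; so word 4 is adverb.
If word 7 were determiner, no tagging could satisfy rule 3; so word 7 is conjunction.
The only consistent sequence is: adverb conjunction conjunction adverb adverb conjunction conjunction.
Checking: rule 1 satisfied; rule 2 satisfied; rule 3 satisfied; rule 4 satisfied.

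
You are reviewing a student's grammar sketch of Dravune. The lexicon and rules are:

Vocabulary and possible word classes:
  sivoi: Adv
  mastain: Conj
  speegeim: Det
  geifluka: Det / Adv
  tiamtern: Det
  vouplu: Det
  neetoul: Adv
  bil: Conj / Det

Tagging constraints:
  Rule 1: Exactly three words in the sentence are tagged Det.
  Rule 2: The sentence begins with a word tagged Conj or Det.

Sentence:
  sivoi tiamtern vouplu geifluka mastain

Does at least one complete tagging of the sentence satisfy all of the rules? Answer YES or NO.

NO

Candidates per position — 1:sivoi {Adv}; 2:tiamtern {Det}; 3:vouplu {Det}; 4:geifluka {Det,Adv}; 5:mastain {Conj}.
Rule 2 cannot be satisfied by any choice of tags from the lexicon.
So there is no consistent tagging.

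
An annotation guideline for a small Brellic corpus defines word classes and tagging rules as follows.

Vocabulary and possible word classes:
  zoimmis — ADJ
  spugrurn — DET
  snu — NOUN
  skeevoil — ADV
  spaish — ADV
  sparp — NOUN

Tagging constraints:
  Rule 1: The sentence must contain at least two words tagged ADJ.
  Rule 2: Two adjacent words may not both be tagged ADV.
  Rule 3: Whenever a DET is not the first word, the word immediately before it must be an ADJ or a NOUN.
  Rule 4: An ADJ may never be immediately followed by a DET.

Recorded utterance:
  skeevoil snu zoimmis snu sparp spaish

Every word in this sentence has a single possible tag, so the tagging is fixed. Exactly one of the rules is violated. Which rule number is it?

Fixed tagging: ADV NOUN ADJ NOUN NOUN ADV.
Checking each rule: R1 fails, R2 ok, R3 ok, R4 ok.
Only rule 1 fails.

1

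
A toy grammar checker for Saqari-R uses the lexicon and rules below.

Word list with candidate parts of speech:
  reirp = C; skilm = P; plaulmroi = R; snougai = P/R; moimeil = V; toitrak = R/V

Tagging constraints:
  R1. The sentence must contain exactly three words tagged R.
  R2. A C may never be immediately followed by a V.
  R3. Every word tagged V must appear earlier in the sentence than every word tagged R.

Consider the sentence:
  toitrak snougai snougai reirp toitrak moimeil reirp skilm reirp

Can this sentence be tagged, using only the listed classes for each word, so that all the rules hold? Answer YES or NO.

NO

Candidates per position — 1:toitrak {R,V}; 2:snougai {P,R}; 3:snougai {P,R}; 4:reirp {C}; 5:toitrak {R,V}; 6:moimeil {V}; 7:reirp {C}; 8:skilm {P}; 9:reirp {C}.
Every candidate sequence violates at least one rule; no consistent tagging exists.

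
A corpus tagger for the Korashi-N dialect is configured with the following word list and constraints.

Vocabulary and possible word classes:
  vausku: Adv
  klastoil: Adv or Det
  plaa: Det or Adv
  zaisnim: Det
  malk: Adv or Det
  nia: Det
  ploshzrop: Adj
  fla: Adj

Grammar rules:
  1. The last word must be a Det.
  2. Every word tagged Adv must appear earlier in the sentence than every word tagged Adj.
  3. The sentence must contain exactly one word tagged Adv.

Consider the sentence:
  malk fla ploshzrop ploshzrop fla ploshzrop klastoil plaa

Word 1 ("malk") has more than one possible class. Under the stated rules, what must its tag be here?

Candidates per position — 1:malk {Adv,Det}; 2:fla {Adj}; 3:ploshzrop {Adj}; 4:ploshzrop {Adj}; 5:fla {Adj}; 6:ploshzrop {Adj}; 7:klastoil {Adv,Det}; 8:plaa {Det,Adv}.
Word 7 cannot be Adv — rule 2 would then fail for every completion. It is Det.
Word 8 cannot be Adv — rule 1 would then fail for every completion. It is Det.
Word 1 cannot be Det — rule 3 would then fail for every completion. It is Adv.
That leaves exactly one tagging: Adv Adj Adj Adj Adj Adj Det Det.
Rule-by-rule: rule 1 ✓; rule 2 ✓; rule 3 ✓.

Adv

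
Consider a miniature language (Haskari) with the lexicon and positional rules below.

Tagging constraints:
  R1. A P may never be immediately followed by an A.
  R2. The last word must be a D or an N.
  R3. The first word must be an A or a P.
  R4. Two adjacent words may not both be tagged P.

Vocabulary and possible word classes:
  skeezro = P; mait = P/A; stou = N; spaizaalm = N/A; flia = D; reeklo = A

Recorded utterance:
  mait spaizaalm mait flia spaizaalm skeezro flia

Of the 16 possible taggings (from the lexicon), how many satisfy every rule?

Candidates per position — 1:mait {P,A}; 2:spaizaalm {N,A}; 3:mait {P,A}; 4:flia {D}; 5:spaizaalm {N,A}; 6:skeezro {P}; 7:flia {D}.
There are 16 candidate sequences in total.
Checking each against the rules leaves 12 sequences.
Count = 12.

12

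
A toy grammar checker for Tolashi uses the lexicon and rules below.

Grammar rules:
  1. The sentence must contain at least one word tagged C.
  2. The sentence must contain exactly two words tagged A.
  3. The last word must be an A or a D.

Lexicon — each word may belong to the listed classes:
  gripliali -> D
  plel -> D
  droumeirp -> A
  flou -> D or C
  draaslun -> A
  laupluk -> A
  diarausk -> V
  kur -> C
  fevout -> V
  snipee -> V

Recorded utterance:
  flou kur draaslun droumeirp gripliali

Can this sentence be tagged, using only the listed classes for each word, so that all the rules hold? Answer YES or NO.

Candidates per position — 1:flou {D,C}; 2:kur {C}; 3:draaslun {A}; 4:droumeirp {A}; 5:gripliali {D}.
One satisfying assignment: C C A A D.
Rule-by-rule: rule 1 ok; rule 2 ok; rule 3 ok.

YES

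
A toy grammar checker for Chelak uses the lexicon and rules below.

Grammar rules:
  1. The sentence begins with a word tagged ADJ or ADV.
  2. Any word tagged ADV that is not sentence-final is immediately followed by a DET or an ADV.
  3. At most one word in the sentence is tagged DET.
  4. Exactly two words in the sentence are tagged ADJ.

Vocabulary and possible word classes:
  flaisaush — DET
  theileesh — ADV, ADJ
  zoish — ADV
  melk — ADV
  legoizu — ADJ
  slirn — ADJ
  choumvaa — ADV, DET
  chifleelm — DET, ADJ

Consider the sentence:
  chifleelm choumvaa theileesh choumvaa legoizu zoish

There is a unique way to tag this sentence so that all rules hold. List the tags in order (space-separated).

ADJ ADV ADV DET ADJ ADV

Candidates per position — 1:chifleelm {DET,ADJ}; 2:choumvaa {ADV,DET}; 3:theileesh {ADV,ADJ}; 4:choumvaa {ADV,DET}; 5:legoizu {ADJ}; 6:zoish {ADV}.
If word 1 were DET, no tagging could satisfy rule 1; so word 1 is ADJ.
If word 3 were ADJ, no tagging could satisfy rule 4; so word 3 is ADV.
If word 4 were ADV, no tagging could satisfy rule 2; so word 4 is DET.
If word 2 were DET, no tagging could satisfy rule 3; so word 2 is ADV.
That leaves exactly one tagging: ADJ ADV ADV DET ADJ ADV.
Rule-by-rule: rule 1 satisfied; rule 2 satisfied; rule 3 satisfied; rule 4 satisfied.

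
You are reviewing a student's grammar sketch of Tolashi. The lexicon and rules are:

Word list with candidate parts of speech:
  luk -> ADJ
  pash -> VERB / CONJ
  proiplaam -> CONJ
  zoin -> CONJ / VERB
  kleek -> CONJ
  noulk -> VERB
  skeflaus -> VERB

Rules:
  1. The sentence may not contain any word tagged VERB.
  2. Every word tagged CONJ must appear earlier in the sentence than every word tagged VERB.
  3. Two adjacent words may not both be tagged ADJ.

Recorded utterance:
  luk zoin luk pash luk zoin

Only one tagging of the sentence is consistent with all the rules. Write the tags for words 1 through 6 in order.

Candidates per position — 1:luk {ADJ}; 2:zoin {CONJ,VERB}; 3:luk {ADJ}; 4:pash {VERB,CONJ}; 5:luk {ADJ}; 6:zoin {CONJ,VERB}.
If word 2 were VERB, no tagging could satisfy rule 1; so word 2 is CONJ.
If word 4 were VERB, no tagging could satisfy rule 1; so word 4 is CONJ.
If word 6 were VERB, no tagging could satisfy rule 1; so word 6 is CONJ.
That leaves exactly one tagging: ADJ CONJ ADJ CONJ ADJ CONJ.
Check: rule 1 ✓; rule 2 ✓; rule 3 ✓.

ADJ CONJ ADJ CONJ ADJ CONJ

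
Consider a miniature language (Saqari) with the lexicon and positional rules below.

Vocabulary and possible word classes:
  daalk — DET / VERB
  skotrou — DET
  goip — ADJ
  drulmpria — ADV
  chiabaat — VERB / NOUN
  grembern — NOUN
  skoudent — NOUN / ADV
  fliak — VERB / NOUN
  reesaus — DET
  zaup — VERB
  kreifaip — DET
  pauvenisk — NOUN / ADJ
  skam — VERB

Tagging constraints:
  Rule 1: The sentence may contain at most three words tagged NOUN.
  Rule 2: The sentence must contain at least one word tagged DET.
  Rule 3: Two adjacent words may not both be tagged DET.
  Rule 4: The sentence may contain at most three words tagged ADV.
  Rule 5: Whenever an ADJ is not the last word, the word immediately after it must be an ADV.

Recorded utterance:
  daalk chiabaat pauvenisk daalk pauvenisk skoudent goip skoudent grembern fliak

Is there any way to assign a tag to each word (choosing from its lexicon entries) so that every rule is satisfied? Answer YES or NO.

YES

Candidates per position — 1:daalk {DET,VERB}; 2:chiabaat {VERB,NOUN}; 3:pauvenisk {NOUN,ADJ}; 4:daalk {DET,VERB}; 5:pauvenisk {NOUN,ADJ}; 6:skoudent {NOUN,ADV}; 7:goip {ADJ}; 8:skoudent {NOUN,ADV}; 9:grembern {NOUN}; 10:fliak {VERB,NOUN}.
One satisfying assignment: DET VERB NOUN DET NOUN ADV ADJ ADV NOUN VERB.
Rule-by-rule: rule 1 ok; rule 2 ok; rule 3 ok; rule 4 ok; rule 5 ok.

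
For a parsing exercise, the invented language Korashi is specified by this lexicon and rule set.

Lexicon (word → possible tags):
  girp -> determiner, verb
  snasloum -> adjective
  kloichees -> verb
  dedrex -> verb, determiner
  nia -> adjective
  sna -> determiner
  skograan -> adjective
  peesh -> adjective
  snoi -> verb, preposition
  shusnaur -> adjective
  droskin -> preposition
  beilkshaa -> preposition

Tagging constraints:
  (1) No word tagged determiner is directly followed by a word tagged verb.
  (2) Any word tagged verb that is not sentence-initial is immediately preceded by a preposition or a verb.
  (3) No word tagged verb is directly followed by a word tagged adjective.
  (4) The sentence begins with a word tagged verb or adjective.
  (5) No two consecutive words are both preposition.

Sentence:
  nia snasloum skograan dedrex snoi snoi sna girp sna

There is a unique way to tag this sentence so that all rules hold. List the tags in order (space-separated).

Candidates per position — 1:nia {adjective}; 2:snasloum {adjective}; 3:skograan {adjective}; 4:dedrex {verb,determiner}; 5:snoi {verb,preposition}; 6:snoi {verb,preposition}; 7:sna {determiner}; 8:girp {determiner,verb}; 9:sna {determiner}.
If word 4 were verb, no tagging could satisfy rule 2; so word 4 is determiner.
If word 5 were verb, no tagging could satisfy rule 1; so word 5 is preposition.
If word 6 were preposition, no tagging could satisfy rule 5; so word 6 is verb.
If word 8 were verb, no tagging could satisfy rule 1; so word 8 is determiner.
So the tagging must be: adjective adjective adjective determiner preposition verb determiner determiner determiner.
Checking: rule 1 ok; rule 2 ok; rule 3 ok; rule 4 ok; rule 5 ok.

adjective adjective adjective determiner preposition verb determiner determiner determiner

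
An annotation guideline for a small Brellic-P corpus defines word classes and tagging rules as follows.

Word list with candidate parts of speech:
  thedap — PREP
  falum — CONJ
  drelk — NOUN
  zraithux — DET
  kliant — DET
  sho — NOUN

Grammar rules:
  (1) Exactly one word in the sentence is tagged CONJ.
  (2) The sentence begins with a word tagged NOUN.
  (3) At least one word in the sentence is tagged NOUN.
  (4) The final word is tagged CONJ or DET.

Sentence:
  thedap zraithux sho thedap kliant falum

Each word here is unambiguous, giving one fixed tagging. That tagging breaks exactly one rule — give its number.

Fixed tagging: PREP DET NOUN PREP DET CONJ.
Rule check: R1 pass, R2 fail, R3 pass, R4 pass.
Only rule 2 fails.

2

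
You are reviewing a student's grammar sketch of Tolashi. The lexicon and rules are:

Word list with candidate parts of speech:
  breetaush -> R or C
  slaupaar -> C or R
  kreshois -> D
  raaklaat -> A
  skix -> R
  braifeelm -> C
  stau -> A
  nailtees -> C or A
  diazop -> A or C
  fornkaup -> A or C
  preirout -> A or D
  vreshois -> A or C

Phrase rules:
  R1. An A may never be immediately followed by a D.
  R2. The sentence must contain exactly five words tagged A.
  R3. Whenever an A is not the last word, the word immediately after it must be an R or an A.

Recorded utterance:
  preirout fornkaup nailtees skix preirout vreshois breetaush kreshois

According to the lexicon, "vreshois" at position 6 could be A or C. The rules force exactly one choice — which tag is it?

Candidates per position — 1:preirout {A,D}; 2:fornkaup {A,C}; 3:nailtees {C,A}; 4:skix {R}; 5:preirout {A,D}; 6:vreshois {A,C}; 7:breetaush {R,C}; 8:kreshois {D}.
If word 1 were D, no tagging could satisfy rule 2; so word 1 is A.
If word 2 were C, no tagging could satisfy rule 2; so word 2 is A.
If word 3 were C, no tagging could satisfy rule 2; so word 3 is A.
If word 5 were D, no tagging could satisfy rule 2; so word 5 is A.
If word 6 were C, no tagging could satisfy rule 2; so word 6 is A.
If word 7 were C, no tagging could satisfy rule 3; so word 7 is R.
So the tagging must be: A A A R A A R D.
Checking: rule 1 ok; rule 2 ok; rule 3 ok.

A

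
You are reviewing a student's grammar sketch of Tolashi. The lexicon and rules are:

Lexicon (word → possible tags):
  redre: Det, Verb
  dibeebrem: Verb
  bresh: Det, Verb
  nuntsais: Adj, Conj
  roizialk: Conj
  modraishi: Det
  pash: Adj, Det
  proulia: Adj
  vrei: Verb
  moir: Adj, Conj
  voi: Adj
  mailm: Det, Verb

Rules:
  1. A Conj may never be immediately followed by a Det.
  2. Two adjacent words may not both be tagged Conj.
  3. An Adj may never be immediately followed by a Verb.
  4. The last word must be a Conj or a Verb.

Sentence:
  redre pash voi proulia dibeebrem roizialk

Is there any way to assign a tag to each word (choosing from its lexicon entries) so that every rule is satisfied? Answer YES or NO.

NO

Candidates per position — 1:redre {Det,Verb}; 2:pash {Adj,Det}; 3:voi {Adj}; 4:proulia {Adj}; 5:dibeebrem {Verb}; 6:roizialk {Conj}.
Rule 3 cannot be satisfied by any choice of tags from the lexicon.
So there is no consistent tagging.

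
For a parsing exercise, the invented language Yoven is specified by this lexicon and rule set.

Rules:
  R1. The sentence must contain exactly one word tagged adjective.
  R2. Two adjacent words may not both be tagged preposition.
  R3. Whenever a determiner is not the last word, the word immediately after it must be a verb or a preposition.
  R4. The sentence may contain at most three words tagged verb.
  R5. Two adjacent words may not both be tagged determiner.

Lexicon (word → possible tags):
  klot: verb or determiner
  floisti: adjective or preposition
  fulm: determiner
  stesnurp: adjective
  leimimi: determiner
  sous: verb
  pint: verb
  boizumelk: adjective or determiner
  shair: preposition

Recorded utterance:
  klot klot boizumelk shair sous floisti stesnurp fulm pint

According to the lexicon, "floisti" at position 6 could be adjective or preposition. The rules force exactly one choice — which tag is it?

preposition

Candidates per position — 1:klot {verb,determiner}; 2:klot {verb,determiner}; 3:boizumelk {adjective,determiner}; 4:shair {preposition}; 5:sous {verb}; 6:floisti {adjective,preposition}; 7:stesnurp {adjective}; 8:fulm {determiner}; 9:pint {verb}.
Position 2: determiner is ruled out by rule 3; that leaves verb.
Position 3: adjective is ruled out by rule 1; that leaves determiner.
Position 6: adjective is ruled out by rule 1; that leaves preposition.
Position 1: verb is ruled out by rule 4; that leaves determiner.
The only consistent sequence is: determiner verb determiner preposition verb preposition adjective determiner verb.
Rule-by-rule: rule 1 holds; rule 2 holds; rule 3 holds; rule 4 holds; rule 5 holds.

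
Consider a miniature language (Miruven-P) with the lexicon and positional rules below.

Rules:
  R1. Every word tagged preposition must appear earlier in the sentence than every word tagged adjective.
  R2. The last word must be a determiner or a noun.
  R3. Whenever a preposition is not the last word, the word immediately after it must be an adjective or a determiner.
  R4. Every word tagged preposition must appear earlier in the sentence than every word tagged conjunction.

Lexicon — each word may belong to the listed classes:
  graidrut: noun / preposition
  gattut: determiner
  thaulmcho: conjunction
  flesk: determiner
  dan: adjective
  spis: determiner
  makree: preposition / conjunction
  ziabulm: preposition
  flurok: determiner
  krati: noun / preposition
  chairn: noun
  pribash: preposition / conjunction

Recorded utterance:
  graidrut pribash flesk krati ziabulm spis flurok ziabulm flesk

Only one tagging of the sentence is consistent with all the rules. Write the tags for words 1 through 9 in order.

Candidates per position — 1:graidrut {noun,preposition}; 2:pribash {preposition,conjunction}; 3:flesk {determiner}; 4:krati {noun,preposition}; 5:ziabulm {preposition}; 6:spis {determiner}; 7:flurok {determiner}; 8:ziabulm {preposition}; 9:flesk {determiner}.
Position 1: preposition is ruled out by rule 3; that leaves noun.
Position 2: conjunction is ruled out by rule 4; that leaves preposition.
Position 4: preposition is ruled out by rule 3; that leaves noun.
The unique satisfying tagging is: noun preposition determiner noun preposition determiner determiner preposition determiner.
Check: rule 1 ✓; rule 2 ✓; rule 3 ✓; rule 4 ✓.

noun preposition determiner noun preposition determiner determiner preposition determiner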